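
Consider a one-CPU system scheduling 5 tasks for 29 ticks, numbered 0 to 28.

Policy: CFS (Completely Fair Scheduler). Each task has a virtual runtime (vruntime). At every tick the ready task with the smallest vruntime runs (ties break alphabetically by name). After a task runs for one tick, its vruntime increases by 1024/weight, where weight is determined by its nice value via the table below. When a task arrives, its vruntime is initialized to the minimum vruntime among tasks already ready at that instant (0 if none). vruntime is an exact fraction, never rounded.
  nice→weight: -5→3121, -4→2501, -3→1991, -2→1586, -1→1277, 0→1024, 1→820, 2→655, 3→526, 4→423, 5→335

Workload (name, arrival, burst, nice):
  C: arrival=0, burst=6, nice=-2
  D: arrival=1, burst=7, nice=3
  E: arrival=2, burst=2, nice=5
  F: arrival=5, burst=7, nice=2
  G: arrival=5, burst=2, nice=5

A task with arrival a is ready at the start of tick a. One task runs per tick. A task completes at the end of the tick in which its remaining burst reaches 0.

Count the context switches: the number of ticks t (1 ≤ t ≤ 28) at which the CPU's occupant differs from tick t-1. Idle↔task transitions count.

context switches = 21

t=0: vr[C=0] → run C
t=1: vr[C=512/793 D=512/793] → run C
t=2: vr[C=1024/793 D=512/793 E=512/793] → run D
t=3: vr[C=1024/793 D=540672/208559 E=512/793] → run E
t=4: vr[C=1024/793 D=540672/208559 E=983552/265655] → run C
t=5: vr[C=1536/793 D=540672/208559 E=983552/265655 F=1536/793 G=1536/793] → run C
t=6: vr[C=2048/793 D=540672/208559 E=983552/265655 F=1536/793 G=1536/793] → run F
t=7: vr[C=2048/793 D=540672/208559 E=983552/265655 F=1818112/519415 G=1536/793] → run G
t=8: vr[C=2048/793 D=540672/208559 E=983552/265655 F=1818112/519415 G=1326592/265655] → run C
t=9: vr[C=2560/793 D=540672/208559 E=983552/265655 F=1818112/519415 G=1326592/265655] → run D
t=10: vr[C=2560/793 D=946688/208559 E=983552/265655 F=1818112/519415 G=1326592/265655] → run C
t=11: vr[D=946688/208559 E=983552/265655 F=1818112/519415 G=1326592/265655] → run F
t=12: vr[D=946688/208559 E=983552/265655 F=2630144/519415 G=1326592/265655] → run E
t=13: vr[D=946688/208559 F=2630144/519415 G=1326592/265655] → run D
t=14: vr[D=1352704/208559 F=2630144/519415 G=1326592/265655] → run G
t=15: vr[D=1352704/208559 F=2630144/519415] → run F
t=16: vr[D=1352704/208559 F=3442176/519415] → run D
t=17: vr[D=1758720/208559 F=3442176/519415] → run F
t=18: vr[D=1758720/208559 F=4254208/519415] → run F
t=19: vr[D=1758720/208559 F=1013248/103883] → run D
t=20: vr[D=2164736/208559 F=1013248/103883] → run F
t=21: vr[D=2164736/208559 F=5878272/519415] → run D
t=22: vr[D=2570752/208559 F=5878272/519415] → run F
t=23: vr[D=2570752/208559] → run D
t=24: (idle)
t=25: (idle)
t=26: (idle)
t=27: (idle)
t=28: (idle)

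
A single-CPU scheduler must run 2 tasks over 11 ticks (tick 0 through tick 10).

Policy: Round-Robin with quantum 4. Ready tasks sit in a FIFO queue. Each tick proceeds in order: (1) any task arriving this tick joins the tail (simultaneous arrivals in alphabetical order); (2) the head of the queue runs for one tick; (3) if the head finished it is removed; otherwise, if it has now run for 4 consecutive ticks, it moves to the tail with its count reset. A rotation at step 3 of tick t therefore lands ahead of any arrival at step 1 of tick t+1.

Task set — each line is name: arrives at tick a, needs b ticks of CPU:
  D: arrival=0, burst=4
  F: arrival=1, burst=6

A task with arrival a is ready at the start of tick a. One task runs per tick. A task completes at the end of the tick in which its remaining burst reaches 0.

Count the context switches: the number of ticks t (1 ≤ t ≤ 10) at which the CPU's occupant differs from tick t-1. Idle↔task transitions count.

t=0: queue=[D] q_used=0 → run D
t=1: queue=[D,F] q_used=1 → run D
t=2: queue=[D,F] q_used=2 → run D
t=3: queue=[D,F] q_used=3 → run D
t=4: queue=[F] q_used=0 → run F
t=5: queue=[F] q_used=1 → run F
t=6: queue=[F] q_used=2 → run F
t=7: queue=[F] q_used=3 → run F
t=8: queue=[F] q_used=0 → run F
t=9: queue=[F] q_used=1 → run F
t=10: (idle)

context switches = 2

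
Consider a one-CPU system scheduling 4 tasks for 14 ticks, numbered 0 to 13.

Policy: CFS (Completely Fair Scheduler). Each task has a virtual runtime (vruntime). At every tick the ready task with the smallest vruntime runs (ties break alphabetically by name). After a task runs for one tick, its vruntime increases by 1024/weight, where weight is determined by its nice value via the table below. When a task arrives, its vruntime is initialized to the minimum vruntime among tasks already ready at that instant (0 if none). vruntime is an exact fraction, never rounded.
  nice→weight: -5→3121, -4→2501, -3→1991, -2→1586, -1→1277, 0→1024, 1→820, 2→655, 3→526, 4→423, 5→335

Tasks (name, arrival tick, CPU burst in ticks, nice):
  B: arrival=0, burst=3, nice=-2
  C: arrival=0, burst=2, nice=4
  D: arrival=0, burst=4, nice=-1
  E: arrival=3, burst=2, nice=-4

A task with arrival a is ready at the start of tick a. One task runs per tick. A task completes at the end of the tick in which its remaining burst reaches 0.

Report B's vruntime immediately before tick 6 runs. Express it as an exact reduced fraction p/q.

t=0: vr[B=0 C=0 D=0] → run B
t=1: vr[B=512/793 C=0 D=0] → run C
t=2: vr[B=512/793 C=1024/423 D=0] → run D
t=3: vr[B=512/793 C=1024/423 D=1024/1277 E=512/793] → run B
t=4: vr[B=1024/793 C=1024/423 D=1024/1277 E=512/793] → run E
t=5: vr[B=1024/793 C=1024/423 D=1024/1277 E=34304/32513] → run D
t=6: vr[B=1024/793 C=1024/423 D=2048/1277 E=34304/32513] → run E
t=7: vr[B=1024/793 C=1024/423 D=2048/1277] → run B
t=8: vr[C=1024/423 D=2048/1277] → run D
t=9: vr[C=1024/423 D=3072/1277] → run D
t=10: vr[C=1024/423] → run C
t=11: (idle)
t=12: (idle)
t=13: (idle)

vruntime(B, start of tick 6) = 1024/793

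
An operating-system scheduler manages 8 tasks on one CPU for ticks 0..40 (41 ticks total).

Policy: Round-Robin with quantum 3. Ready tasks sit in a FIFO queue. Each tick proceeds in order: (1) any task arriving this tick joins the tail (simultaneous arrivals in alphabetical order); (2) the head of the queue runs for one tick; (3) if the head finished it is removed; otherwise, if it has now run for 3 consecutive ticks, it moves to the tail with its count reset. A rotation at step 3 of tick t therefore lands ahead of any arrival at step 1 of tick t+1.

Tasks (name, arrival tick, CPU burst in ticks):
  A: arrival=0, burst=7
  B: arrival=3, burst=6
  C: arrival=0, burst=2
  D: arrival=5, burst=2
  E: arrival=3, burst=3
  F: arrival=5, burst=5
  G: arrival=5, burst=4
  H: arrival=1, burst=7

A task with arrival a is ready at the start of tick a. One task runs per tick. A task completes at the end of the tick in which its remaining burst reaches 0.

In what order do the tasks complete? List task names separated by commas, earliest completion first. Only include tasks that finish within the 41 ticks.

t=0: queue=[A,C] q_used=0 → run A
t=1: queue=[A,C,H] q_used=1 → run A
t=2: queue=[A,C,H] q_used=2 → run A
t=3: queue=[C,H,A,B,E] q_used=0 → run C
t=4: queue=[C,H,A,B,E] q_used=1 → run C
t=5: queue=[H,A,B,E,D,F,G] q_used=0 → run H
t=6: queue=[H,A,B,E,D,F,G] q_used=1 → run H
t=7: queue=[H,A,B,E,D,F,G] q_used=2 → run H
t=8: queue=[A,B,E,D,F,G,H] q_used=0 → run A
t=9: queue=[A,B,E,D,F,G,H] q_used=1 → run A
t=10: queue=[A,B,E,D,F,G,H] q_used=2 → run A
t=11: queue=[B,E,D,F,G,H,A] q_used=0 → run B
t=12: queue=[B,E,D,F,G,H,A] q_used=1 → run B
t=13: queue=[B,E,D,F,G,H,A] q_used=2 → run B
t=14: queue=[E,D,F,G,H,A,B] q_used=0 → run E
t=15: queue=[E,D,F,G,H,A,B] q_used=1 → run E
t=16: queue=[E,D,F,G,H,A,B] q_used=2 → run E
t=17: queue=[D,F,G,H,A,B] q_used=0 → run D
t=18: queue=[D,F,G,H,A,B] q_used=1 → run D
t=19: queue=[F,G,H,A,B] q_used=0 → run F
t=20: queue=[F,G,H,A,B] q_used=1 → run F
t=21: queue=[F,G,H,A,B] q_used=2 → run F
t=22: queue=[G,H,A,B,F] q_used=0 → run G
t=23: queue=[G,H,A,B,F] q_used=1 → run G
t=24: queue=[G,H,A,B,F] q_used=2 → run G
t=25: queue=[H,A,B,F,G] q_used=0 → run H
t=26: queue=[H,A,B,F,G] q_used=1 → run H
t=27: queue=[H,A,B,F,G] q_used=2 → run H
t=28: queue=[A,B,F,G,H] q_used=0 → run A
t=29: queue=[B,F,G,H] q_used=0 → run B
t=30: queue=[B,F,G,H] q_used=1 → run B
t=31: queue=[B,F,G,H] q_used=2 → run B
t=32: queue=[F,G,H] q_used=0 → run F
t=33: queue=[F,G,H] q_used=1 → run F
t=34: queue=[G,H] q_used=0 → run G
t=35: queue=[H] q_used=0 → run H
t=36: (idle)
t=37: (idle)
t=38: (idle)
t=39: (idle)
t=40: (idle)

completion order = C, E, D, A, B, F, G, H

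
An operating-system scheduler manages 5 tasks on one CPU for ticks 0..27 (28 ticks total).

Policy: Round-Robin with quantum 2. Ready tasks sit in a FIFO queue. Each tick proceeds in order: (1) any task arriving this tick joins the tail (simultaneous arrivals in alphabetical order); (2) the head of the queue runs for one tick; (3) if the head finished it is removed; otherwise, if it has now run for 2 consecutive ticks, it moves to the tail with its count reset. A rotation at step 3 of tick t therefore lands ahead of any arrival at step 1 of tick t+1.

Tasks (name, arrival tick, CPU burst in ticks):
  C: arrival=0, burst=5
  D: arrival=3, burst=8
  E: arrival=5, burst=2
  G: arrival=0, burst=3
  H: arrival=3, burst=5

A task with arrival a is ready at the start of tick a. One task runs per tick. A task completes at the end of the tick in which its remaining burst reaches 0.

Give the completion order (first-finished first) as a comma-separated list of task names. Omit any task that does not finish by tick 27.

t=0: queue=[C,G] q_used=0 → run C
t=1: queue=[C,G] q_used=1 → run C
t=2: queue=[G,C] q_used=0 → run G
t=3: queue=[G,C,D,H] q_used=1 → run G
t=4: queue=[C,D,H,G] q_used=0 → run C
t=5: queue=[C,D,H,G,E] q_used=1 → run C
t=6: queue=[D,H,G,E,C] q_used=0 → run D
t=7: queue=[D,H,G,E,C] q_used=1 → run D
t=8: queue=[H,G,E,C,D] q_used=0 → run H
t=9: queue=[H,G,E,C,D] q_used=1 → run H
t=10: queue=[G,E,C,D,H] q_used=0 → run G
t=11: queue=[E,C,D,H] q_used=0 → run E
t=12: queue=[E,C,D,H] q_used=1 → run E
t=13: queue=[C,D,H] q_used=0 → run C
t=14: queue=[D,H] q_used=0 → run D
t=15: queue=[D,H] q_used=1 → run D
t=16: queue=[H,D] q_used=0 → run H
t=17: queue=[H,D] q_used=1 → run H
t=18: queue=[D,H] q_used=0 → run D
t=19: queue=[D,H] q_used=1 → run D
t=20: queue=[H,D] q_used=0 → run H
t=21: queue=[D] q_used=0 → run D
t=22: queue=[D] q_used=1 → run D
t=23: (idle)
t=24: (idle)
t=25: (idle)
t=26: (idle)
t=27: (idle)

completion order = G, E, C, H, D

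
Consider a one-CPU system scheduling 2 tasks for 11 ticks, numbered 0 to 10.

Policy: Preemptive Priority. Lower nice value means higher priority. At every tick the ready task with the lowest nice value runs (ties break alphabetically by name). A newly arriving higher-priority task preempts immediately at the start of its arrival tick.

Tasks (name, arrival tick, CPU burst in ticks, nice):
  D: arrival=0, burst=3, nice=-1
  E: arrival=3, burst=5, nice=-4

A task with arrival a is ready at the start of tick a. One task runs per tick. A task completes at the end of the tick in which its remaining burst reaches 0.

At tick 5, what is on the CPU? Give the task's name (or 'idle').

t=0: ready={D} → run D
t=1: ready={D} → run D
t=2: ready={D} → run D
t=3: ready={E} → run E
t=4: ready={E} → run E
t=5: ready={E} → run E
t=6: ready={E} → run E
t=7: ready={E} → run E
t=8: (idle)
t=9: (idle)
t=10: (idle)

running at tick 5 = E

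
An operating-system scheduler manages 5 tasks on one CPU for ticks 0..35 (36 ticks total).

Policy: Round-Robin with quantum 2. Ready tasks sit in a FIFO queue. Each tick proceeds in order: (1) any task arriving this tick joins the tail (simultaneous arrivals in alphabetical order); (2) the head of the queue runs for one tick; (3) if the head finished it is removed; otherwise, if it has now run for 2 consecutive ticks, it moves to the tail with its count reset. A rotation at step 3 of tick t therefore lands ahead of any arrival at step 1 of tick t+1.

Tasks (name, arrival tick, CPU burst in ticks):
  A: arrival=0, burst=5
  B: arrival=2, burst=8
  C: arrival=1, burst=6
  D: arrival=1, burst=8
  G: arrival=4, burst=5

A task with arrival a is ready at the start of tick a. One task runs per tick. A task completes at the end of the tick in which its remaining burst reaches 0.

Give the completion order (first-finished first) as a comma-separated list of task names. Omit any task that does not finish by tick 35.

t=0: queue=[A] q_used=0 → run A
t=1: queue=[A,C,D] q_used=1 → run A
t=2: queue=[C,D,A,B] q_used=0 → run C
t=3: queue=[C,D,A,B] q_used=1 → run C
t=4: queue=[D,A,B,C,G] q_used=0 → run D
t=5: queue=[D,A,B,C,G] q_used=1 → run D
t=6: queue=[A,B,C,G,D] q_used=0 → run A
t=7: queue=[A,B,C,G,D] q_used=1 → run A
t=8: queue=[B,C,G,D,A] q_used=0 → run B
t=9: queue=[B,C,G,D,A] q_used=1 → run B
t=10: queue=[C,G,D,A,B] q_used=0 → run C
t=11: queue=[C,G,D,A,B] q_used=1 → run C
t=12: queue=[G,D,A,B,C] q_used=0 → run G
t=13: queue=[G,D,A,B,C] q_used=1 → run G
t=14: queue=[D,A,B,C,G] q_used=0 → run D
t=15: queue=[D,A,B,C,G] q_used=1 → run D
t=16: queue=[A,B,C,G,D] q_used=0 → run A
t=17: queue=[B,C,G,D] q_used=0 → run B
t=18: queue=[B,C,G,D] q_used=1 → run B
t=19: queue=[C,G,D,B] q_used=0 → run C
t=20: queue=[C,G,D,B] q_used=1 → run C
t=21: queue=[G,D,B] q_used=0 → run G
t=22: queue=[G,D,B] q_used=1 → run G
t=23: queue=[D,B,G] q_used=0 → run D
t=24: queue=[D,B,G] q_used=1 → run D
t=25: queue=[B,G,D] q_used=0 → run B
t=26: queue=[B,G,D] q_used=1 → run B
t=27: queue=[G,D,B] q_used=0 → run G
t=28: queue=[D,B] q_used=0 → run D
t=29: queue=[D,B] q_used=1 → run D
t=30: queue=[B] q_used=0 → run B
t=31: queue=[B] q_used=1 → run B
t=32: (idle)
t=33: (idle)
t=34: (idle)
t=35: (idle)

completion order = A, C, G, D, B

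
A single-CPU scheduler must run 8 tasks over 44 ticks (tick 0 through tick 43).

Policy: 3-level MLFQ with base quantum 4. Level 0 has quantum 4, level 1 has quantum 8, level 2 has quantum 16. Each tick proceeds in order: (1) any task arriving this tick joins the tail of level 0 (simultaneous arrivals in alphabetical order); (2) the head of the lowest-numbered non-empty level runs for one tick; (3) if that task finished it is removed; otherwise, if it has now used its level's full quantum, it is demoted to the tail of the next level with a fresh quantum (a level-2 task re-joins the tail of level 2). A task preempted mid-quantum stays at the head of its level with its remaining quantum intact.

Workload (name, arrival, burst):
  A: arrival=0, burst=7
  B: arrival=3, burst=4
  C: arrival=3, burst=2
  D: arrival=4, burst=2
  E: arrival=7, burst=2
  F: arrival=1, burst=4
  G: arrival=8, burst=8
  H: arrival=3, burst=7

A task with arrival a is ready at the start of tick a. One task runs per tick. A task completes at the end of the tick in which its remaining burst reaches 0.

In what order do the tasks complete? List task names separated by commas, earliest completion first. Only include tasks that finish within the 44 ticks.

t=0: L0/L1/L2 = A/-/- → run A
t=1: L0/L1/L2 = AF/-/- → run A
t=2: L0/L1/L2 = AF/-/- → run A
t=3: L0/L1/L2 = AFBCH/-/- → run A
t=4: L0/L1/L2 = FBCHD/A/- → run F
t=5: L0/L1/L2 = FBCHD/A/- → run F
t=6: L0/L1/L2 = FBCHD/A/- → run F
t=7: L0/L1/L2 = FBCHDE/A/- → run F
t=8: L0/L1/L2 = BCHDEG/A/- → run B
t=9: L0/L1/L2 = BCHDEG/A/- → run B
t=10: L0/L1/L2 = BCHDEG/A/- → run B
t=11: L0/L1/L2 = BCHDEG/A/- → run B
t=12: L0/L1/L2 = CHDEG/A/- → run C
t=13: L0/L1/L2 = CHDEG/A/- → run C
t=14: L0/L1/L2 = HDEG/A/- → run H
t=15: L0/L1/L2 = HDEG/A/- → run H
t=16: L0/L1/L2 = HDEG/A/- → run H
t=17: L0/L1/L2 = HDEG/A/- → run H
t=18: L0/L1/L2 = DEG/AH/- → run D
t=19: L0/L1/L2 = DEG/AH/- → run D
t=20: L0/L1/L2 = EG/AH/- → run E
t=21: L0/L1/L2 = EG/AH/- → run E
t=22: L0/L1/L2 = G/AH/- → run G
t=23: L0/L1/L2 = G/AH/- → run G
t=24: L0/L1/L2 = G/AH/- → run G
t=25: L0/L1/L2 = G/AH/- → run G
t=26: L0/L1/L2 = -/AHG/- → run A
t=27: L0/L1/L2 = -/AHG/- → run A
t=28: L0/L1/L2 = -/AHG/- → run A
t=29: L0/L1/L2 = -/HG/- → run H
t=30: L0/L1/L2 = -/HG/- → run H
t=31: L0/L1/L2 = -/HG/- → run H
t=32: L0/L1/L2 = -/G/- → run G
t=33: L0/L1/L2 = -/G/- → run G
t=34: L0/L1/L2 = -/G/- → run G
t=35: L0/L1/L2 = -/G/- → run G
t=36: (idle)
t=37: (idle)
t=38: (idle)
t=39: (idle)
t=40: (idle)
t=41: (idle)
t=42: (idle)
t=43: (idle)

completion order = F, B, C, D, E, A, H, G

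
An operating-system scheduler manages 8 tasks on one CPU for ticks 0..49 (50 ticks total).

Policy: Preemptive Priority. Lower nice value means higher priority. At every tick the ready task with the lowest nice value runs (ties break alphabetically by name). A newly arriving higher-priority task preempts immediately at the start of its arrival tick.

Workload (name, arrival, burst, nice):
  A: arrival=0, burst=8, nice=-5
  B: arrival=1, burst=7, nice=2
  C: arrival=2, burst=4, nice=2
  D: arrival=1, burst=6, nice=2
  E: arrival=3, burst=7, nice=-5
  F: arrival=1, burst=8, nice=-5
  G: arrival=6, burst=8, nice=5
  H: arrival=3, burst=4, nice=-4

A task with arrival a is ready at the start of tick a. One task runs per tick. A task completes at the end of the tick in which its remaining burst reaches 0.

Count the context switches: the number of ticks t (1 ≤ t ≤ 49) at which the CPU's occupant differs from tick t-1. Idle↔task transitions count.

t=0: ready={A} → run A
t=1: ready={A,B,D,F} → run A
t=2: ready={A,B,C,D,F} → run A
t=3: ready={A,B,C,D,E,F,H} → run A
t=4: ready={A,B,C,D,E,F,H} → run A
t=5: ready={A,B,C,D,E,F,H} → run A
t=6: ready={A,B,C,D,E,F,G,H} → run A
t=7: ready={A,B,C,D,E,F,G,H} → run A
t=8: ready={B,C,D,E,F,G,H} → run E
t=9: ready={B,C,D,E,F,G,H} → run E
t=10: ready={B,C,D,E,F,G,H} → run E
t=11: ready={B,C,D,E,F,G,H} → run E
t=12: ready={B,C,D,E,F,G,H} → run E
t=13: ready={B,C,D,E,F,G,H} → run E
t=14: ready={B,C,D,E,F,G,H} → run E
t=15: ready={B,C,D,F,G,H} → run F
t=16: ready={B,C,D,F,G,H} → run F
t=17: ready={B,C,D,F,G,H} → run F
t=18: ready={B,C,D,F,G,H} → run F
t=19: ready={B,C,D,F,G,H} → run F
t=20: ready={B,C,D,F,G,H} → run F
t=21: ready={B,C,D,F,G,H} → run F
t=22: ready={B,C,D,F,G,H} → run F
t=23: ready={B,C,D,G,H} → run H
t=24: ready={B,C,D,G,H} → run H
t=25: ready={B,C,D,G,H} → run H
t=26: ready={B,C,D,G,H} → run H
t=27: ready={B,C,D,G} → run B
t=28: ready={B,C,D,G} → run B
t=29: ready={B,C,D,G} → run B
t=30: ready={B,C,D,G} → run B
t=31: ready={B,C,D,G} → run B
t=32: ready={B,C,D,G} → run B
t=33: ready={B,C,D,G} → run B
t=34: ready={C,D,G} → run C
t=35: ready={C,D,G} → run C
t=36: ready={C,D,G} → run C
t=37: ready={C,D,G} → run C
t=38: ready={D,G} → run D
t=39: ready={D,G} → run D
t=40: ready={D,G} → run D
t=41: ready={D,G} → run D
t=42: ready={D,G} → run D
t=43: ready={D,G} → run D
t=44: ready={G} → run G
t=45: ready={G} → run G
t=46: ready={G} → run G
t=47: ready={G} → run G
t=48: ready={G} → run G
t=49: ready={G} → run G

context switches = 7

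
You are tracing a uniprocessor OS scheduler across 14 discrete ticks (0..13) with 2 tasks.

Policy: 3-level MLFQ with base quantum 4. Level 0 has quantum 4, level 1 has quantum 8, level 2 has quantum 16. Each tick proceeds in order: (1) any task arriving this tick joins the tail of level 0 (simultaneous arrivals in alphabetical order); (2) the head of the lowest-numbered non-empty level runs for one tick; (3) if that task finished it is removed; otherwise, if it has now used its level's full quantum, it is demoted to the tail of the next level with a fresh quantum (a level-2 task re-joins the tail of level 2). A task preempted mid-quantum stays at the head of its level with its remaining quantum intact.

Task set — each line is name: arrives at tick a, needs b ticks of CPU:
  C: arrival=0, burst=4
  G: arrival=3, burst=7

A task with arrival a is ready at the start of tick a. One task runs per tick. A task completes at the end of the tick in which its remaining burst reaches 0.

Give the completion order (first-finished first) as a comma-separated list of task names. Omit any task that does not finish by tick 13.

t=0: L0/L1/L2 = C/-/- → run C
t=1: L0/L1/L2 = C/-/- → run C
t=2: L0/L1/L2 = C/-/- → run C
t=3: L0/L1/L2 = CG/-/- → run C
t=4: L0/L1/L2 = G/-/- → run G
t=5: L0/L1/L2 = G/-/- → run G
t=6: L0/L1/L2 = G/-/- → run G
t=7: L0/L1/L2 = G/-/- → run G
t=8: L0/L1/L2 = -/G/- → run G
t=9: L0/L1/L2 = -/G/- → run G
t=10: L0/L1/L2 = -/G/- → run G
t=11: (idle)
t=12: (idle)
t=13: (idle)

completion order = C, G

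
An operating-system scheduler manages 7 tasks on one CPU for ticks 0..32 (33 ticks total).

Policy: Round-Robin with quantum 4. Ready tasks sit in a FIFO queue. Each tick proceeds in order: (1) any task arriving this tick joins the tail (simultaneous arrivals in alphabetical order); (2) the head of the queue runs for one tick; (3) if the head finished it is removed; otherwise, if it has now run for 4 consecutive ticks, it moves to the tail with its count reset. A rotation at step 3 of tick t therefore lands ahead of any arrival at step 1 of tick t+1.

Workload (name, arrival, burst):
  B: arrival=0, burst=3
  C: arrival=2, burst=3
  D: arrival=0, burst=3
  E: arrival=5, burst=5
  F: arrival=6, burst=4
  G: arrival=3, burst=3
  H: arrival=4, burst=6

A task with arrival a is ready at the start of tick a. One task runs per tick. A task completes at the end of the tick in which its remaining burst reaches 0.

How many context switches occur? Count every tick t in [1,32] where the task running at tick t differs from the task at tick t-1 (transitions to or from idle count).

t=0: queue=[B,D] q_used=0 → run B
t=1: queue=[B,D] q_used=1 → run B
t=2: queue=[B,D,C] q_used=2 → run B
t=3: queue=[D,C,G] q_used=0 → run D
t=4: queue=[D,C,G,H] q_used=1 → run D
t=5: queue=[D,C,G,H,E] q_used=2 → run D
t=6: queue=[C,G,H,E,F] q_used=0 → run C
t=7: queue=[C,G,H,E,F] q_used=1 → run C
t=8: queue=[C,G,H,E,F] q_used=2 → run C
t=9: queue=[G,H,E,F] q_used=0 → run G
t=10: queue=[G,H,E,F] q_used=1 → run G
t=11: queue=[G,H,E,F] q_used=2 → run G
t=12: queue=[H,E,F] q_used=0 → run H
t=13: queue=[H,E,F] q_used=1 → run H
t=14: queue=[H,E,F] q_used=2 → run H
t=15: queue=[H,E,F] q_used=3 → run H
t=16: queue=[E,F,H] q_used=0 → run E
t=17: queue=[E,F,H] q_used=1 → run E
t=18: queue=[E,F,H] q_used=2 → run E
t=19: queue=[E,F,H] q_used=3 → run E
t=20: queue=[F,H,E] q_used=0 → run F
t=21: queue=[F,H,E] q_used=1 → run F
t=22: queue=[F,H,E] q_used=2 → run F
t=23: queue=[F,H,E] q_used=3 → run F
t=24: queue=[H,E] q_used=0 → run H
t=25: queue=[H,E] q_used=1 → run H
t=26: queue=[E] q_used=0 → run E
t=27: (idle)
t=28: (idle)
t=29: (idle)
t=30: (idle)
t=31: (idle)
t=32: (idle)

context switches = 9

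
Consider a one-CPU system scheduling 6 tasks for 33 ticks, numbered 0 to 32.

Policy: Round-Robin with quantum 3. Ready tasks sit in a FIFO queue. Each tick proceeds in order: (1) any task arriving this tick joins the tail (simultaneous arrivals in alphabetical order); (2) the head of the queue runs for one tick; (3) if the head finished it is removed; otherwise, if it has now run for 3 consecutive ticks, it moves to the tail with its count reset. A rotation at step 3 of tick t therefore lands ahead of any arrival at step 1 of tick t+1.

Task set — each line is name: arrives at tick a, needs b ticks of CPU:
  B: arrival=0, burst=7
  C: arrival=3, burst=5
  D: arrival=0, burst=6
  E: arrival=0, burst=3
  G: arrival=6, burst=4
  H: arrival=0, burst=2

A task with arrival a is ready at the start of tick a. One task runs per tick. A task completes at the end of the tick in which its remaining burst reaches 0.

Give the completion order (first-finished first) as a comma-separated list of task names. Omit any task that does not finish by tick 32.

completion order = E, H, D, B, C, G

t=0: queue=[B,D,E,H] q_used=0 → run B
t=1: queue=[B,D,E,H] q_used=1 → run B
t=2: queue=[B,D,E,H] q_used=2 → run B
t=3: queue=[D,E,H,B,C] q_used=0 → run D
t=4: queue=[D,E,H,B,C] q_used=1 → run D
t=5: queue=[D,E,H,B,C] q_used=2 → run D
t=6: queue=[E,H,B,C,D,G] q_used=0 → run E
t=7: queue=[E,H,B,C,D,G] q_used=1 → run E
t=8: queue=[E,H,B,C,D,G] q_used=2 → run E
t=9: queue=[H,B,C,D,G] q_used=0 → run H
t=10: queue=[H,B,C,D,G] q_used=1 → run H
t=11: queue=[B,C,D,G] q_used=0 → run B
t=12: queue=[B,C,D,G] q_used=1 → run B
t=13: queue=[B,C,D,G] q_used=2 → run B
t=14: queue=[C,D,G,B] q_used=0 → run C
t=15: queue=[C,D,G,B] q_used=1 → run C
t=16: queue=[C,D,G,B] q_used=2 → run C
t=17: queue=[D,G,B,C] q_used=0 → run D
t=18: queue=[D,G,B,C] q_used=1 → run D
t=19: queue=[D,G,B,C] q_used=2 → run D
t=20: queue=[G,B,C] q_used=0 → run G
t=21: queue=[G,B,C] q_used=1 → run G
t=22: queue=[G,B,C] q_used=2 → run G
t=23: queue=[B,C,G] q_used=0 → run B
t=24: queue=[C,G] q_used=0 → run C
t=25: queue=[C,G] q_used=1 → run C
t=26: queue=[G] q_used=0 → run G
t=27: (idle)
t=28: (idle)
t=29: (idle)
t=30: (idle)
t=31: (idle)
t=32: (idle)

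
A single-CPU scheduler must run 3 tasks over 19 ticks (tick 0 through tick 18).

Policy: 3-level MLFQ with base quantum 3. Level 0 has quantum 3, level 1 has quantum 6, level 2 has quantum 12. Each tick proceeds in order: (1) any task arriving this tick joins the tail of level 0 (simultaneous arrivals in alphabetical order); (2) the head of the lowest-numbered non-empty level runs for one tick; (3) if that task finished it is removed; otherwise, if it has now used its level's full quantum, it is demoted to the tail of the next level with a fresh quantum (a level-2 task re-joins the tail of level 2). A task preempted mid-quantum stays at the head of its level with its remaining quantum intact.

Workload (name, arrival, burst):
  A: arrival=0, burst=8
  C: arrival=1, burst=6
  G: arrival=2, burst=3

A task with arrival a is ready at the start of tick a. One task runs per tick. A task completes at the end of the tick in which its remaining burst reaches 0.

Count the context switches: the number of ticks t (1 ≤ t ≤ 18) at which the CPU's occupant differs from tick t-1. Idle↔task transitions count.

context switches = 5

t=0: L0/L1/L2 = A/-/- → run A
t=1: L0/L1/L2 = AC/-/- → run A
t=2: L0/L1/L2 = ACG/-/- → run A
t=3: L0/L1/L2 = CG/A/- → run C
t=4: L0/L1/L2 = CG/A/- → run C
t=5: L0/L1/L2 = CG/A/- → run C
t=6: L0/L1/L2 = G/AC/- → run G
t=7: L0/L1/L2 = G/AC/- → run G
t=8: L0/L1/L2 = G/AC/- → run G
t=9: L0/L1/L2 = -/AC/- → run A
t=10: L0/L1/L2 = -/AC/- → run A
t=11: L0/L1/L2 = -/AC/- → run A
t=12: L0/L1/L2 = -/AC/- → run A
t=13: L0/L1/L2 = -/AC/- → run A
t=14: L0/L1/L2 = -/C/- → run C
t=15: L0/L1/L2 = -/C/- → run C
t=16: L0/L1/L2 = -/C/- → run C
t=17: (idle)
t=18: (idle)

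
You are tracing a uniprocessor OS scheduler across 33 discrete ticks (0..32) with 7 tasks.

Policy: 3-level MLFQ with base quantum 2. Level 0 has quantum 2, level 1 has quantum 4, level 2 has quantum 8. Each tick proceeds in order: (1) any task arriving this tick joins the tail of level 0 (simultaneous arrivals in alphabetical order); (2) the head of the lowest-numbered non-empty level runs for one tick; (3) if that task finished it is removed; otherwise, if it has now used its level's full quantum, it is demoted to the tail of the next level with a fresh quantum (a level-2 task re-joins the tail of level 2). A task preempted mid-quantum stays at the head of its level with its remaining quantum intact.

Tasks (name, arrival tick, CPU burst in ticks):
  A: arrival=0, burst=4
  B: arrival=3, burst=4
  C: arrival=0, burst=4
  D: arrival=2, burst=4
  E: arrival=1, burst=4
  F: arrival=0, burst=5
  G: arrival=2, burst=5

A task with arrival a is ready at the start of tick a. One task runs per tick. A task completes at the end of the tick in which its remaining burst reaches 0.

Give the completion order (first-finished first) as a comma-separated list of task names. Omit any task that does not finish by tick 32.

t=0: L0/L1/L2 = ACF/-/- → run A
t=1: L0/L1/L2 = ACFE/-/- → run A
t=2: L0/L1/L2 = CFEDG/A/- → run C
t=3: L0/L1/L2 = CFEDGB/A/- → run C
t=4: L0/L1/L2 = FEDGB/AC/- → run F
t=5: L0/L1/L2 = FEDGB/AC/- → run F
t=6: L0/L1/L2 = EDGB/ACF/- → run E
t=7: L0/L1/L2 = EDGB/ACF/- → run E
t=8: L0/L1/L2 = DGB/ACFE/- → run D
t=9: L0/L1/L2 = DGB/ACFE/- → run D
t=10: L0/L1/L2 = GB/ACFED/- → run G
t=11: L0/L1/L2 = GB/ACFED/- → run G
t=12: L0/L1/L2 = B/ACFEDG/- → run B
t=13: L0/L1/L2 = B/ACFEDG/- → run B
t=14: L0/L1/L2 = -/ACFEDGB/- → run A
t=15: L0/L1/L2 = -/ACFEDGB/- → run A
t=16: L0/L1/L2 = -/CFEDGB/- → run C
t=17: L0/L1/L2 = -/CFEDGB/- → run C
t=18: L0/L1/L2 = -/FEDGB/- → run F
t=19: L0/L1/L2 = -/FEDGB/- → run F
t=20: L0/L1/L2 = -/FEDGB/- → run F
t=21: L0/L1/L2 = -/EDGB/- → run E
t=22: L0/L1/L2 = -/EDGB/- → run E
t=23: L0/L1/L2 = -/DGB/- → run D
t=24: L0/L1/L2 = -/DGB/- → run D
t=25: L0/L1/L2 = -/GB/- → run G
t=26: L0/L1/L2 = -/GB/- → run G
t=27: L0/L1/L2 = -/GB/- → run G
t=28: L0/L1/L2 = -/B/- → run B
t=29: L0/L1/L2 = -/B/- → run B
t=30: (idle)
t=31: (idle)
t=32: (idle)

completion order = A, C, F, E, D, G, B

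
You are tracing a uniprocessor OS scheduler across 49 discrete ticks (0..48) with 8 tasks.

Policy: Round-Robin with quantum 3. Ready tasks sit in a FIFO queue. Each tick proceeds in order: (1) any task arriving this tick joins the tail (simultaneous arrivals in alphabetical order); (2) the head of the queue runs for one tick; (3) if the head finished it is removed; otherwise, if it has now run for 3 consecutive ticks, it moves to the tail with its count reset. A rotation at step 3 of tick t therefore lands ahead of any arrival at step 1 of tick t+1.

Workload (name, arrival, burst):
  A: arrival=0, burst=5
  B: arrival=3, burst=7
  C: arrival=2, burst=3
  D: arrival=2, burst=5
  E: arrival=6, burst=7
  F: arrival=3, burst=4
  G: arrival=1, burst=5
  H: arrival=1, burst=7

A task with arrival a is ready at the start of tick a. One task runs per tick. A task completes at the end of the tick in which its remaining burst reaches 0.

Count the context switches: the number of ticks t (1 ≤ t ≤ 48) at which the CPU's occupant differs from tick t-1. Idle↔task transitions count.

t=0: queue=[A] q_used=0 → run A
t=1: queue=[A,G,H] q_used=1 → run A
t=2: queue=[A,G,H,C,D] q_used=2 → run A
t=3: queue=[G,H,C,D,A,B,F] q_used=0 → run G
t=4: queue=[G,H,C,D,A,B,F] q_used=1 → run G
t=5: queue=[G,H,C,D,A,B,F] q_used=2 → run G
t=6: queue=[H,C,D,A,B,F,G,E] q_used=0 → run H
t=7: queue=[H,C,D,A,B,F,G,E] q_used=1 → run H
t=8: queue=[H,C,D,A,B,F,G,E] q_used=2 → run H
t=9: queue=[C,D,A,B,F,G,E,H] q_used=0 → run C
t=10: queue=[C,D,A,B,F,G,E,H] q_used=1 → run C
t=11: queue=[C,D,A,B,F,G,E,H] q_used=2 → run C
t=12: queue=[D,A,B,F,G,E,H] q_used=0 → run D
t=13: queue=[D,A,B,F,G,E,H] q_used=1 → run D
t=14: queue=[D,A,B,F,G,E,H] q_used=2 → run D
t=15: queue=[A,B,F,G,E,H,D] q_used=0 → run A
t=16: queue=[A,B,F,G,E,H,D] q_used=1 → run A
t=17: queue=[B,F,G,E,H,D] q_used=0 → run B
t=18: queue=[B,F,G,E,H,D] q_used=1 → run B
t=19: queue=[B,F,G,E,H,D] q_used=2 → run B
t=20: queue=[F,G,E,H,D,B] q_used=0 → run F
t=21: queue=[F,G,E,H,D,B] q_used=1 → run F
t=22: queue=[F,G,E,H,D,B] q_used=2 → run F
t=23: queue=[G,E,H,D,B,F] q_used=0 → run G
t=24: queue=[G,E,H,D,B,F] q_used=1 → run G
t=25: queue=[E,H,D,B,F] q_used=0 → run E
t=26: queue=[E,H,D,B,F] q_used=1 → run E
t=27: queue=[E,H,D,B,F] q_used=2 → run E
t=28: queue=[H,D,B,F,E] q_used=0 → run H
t=29: queue=[H,D,B,F,E] q_used=1 → run H
t=30: queue=[H,D,B,F,E] q_used=2 → run H
t=31: queue=[D,B,F,E,H] q_used=0 → run D
t=32: queue=[D,B,F,E,H] q_used=1 → run D
t=33: queue=[B,F,E,H] q_used=0 → run B
t=34: queue=[B,F,E,H] q_used=1 → run B
t=35: queue=[B,F,E,H] q_used=2 → run B
t=36: queue=[F,E,H,B] q_used=0 → run F
t=37: queue=[E,H,B] q_used=0 → run E
t=38: queue=[E,H,B] q_used=1 → run E
t=39: queue=[E,H,B] q_used=2 → run E
t=40: queue=[H,B,E] q_used=0 → run H
t=41: queue=[B,E] q_used=0 → run B
t=42: queue=[E] q_used=0 → run E
t=43: (idle)
t=44: (idle)
t=45: (idle)
t=46: (idle)
t=47: (idle)
t=48: (idle)

context switches = 18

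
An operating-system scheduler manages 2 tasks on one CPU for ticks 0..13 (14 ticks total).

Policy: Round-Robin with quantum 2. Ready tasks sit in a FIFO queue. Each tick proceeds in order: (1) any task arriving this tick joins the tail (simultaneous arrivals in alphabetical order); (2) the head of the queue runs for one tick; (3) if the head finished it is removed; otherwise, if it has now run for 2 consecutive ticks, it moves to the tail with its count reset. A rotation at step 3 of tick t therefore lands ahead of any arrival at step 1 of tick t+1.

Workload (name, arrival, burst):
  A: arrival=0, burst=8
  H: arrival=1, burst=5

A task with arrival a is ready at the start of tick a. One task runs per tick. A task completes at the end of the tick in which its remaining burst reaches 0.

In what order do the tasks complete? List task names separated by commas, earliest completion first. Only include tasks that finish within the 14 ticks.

t=0: queue=[A] q_used=0 → run A
t=1: queue=[A,H] q_used=1 → run A
t=2: queue=[H,A] q_used=0 → run H
t=3: queue=[H,A] q_used=1 → run H
t=4: queue=[A,H] q_used=0 → run A
t=5: queue=[A,H] q_used=1 → run A
t=6: queue=[H,A] q_used=0 → run H
t=7: queue=[H,A] q_used=1 → run H
t=8: queue=[A,H] q_used=0 → run A
t=9: queue=[A,H] q_used=1 → run A
t=10: queue=[H,A] q_used=0 → run H
t=11: queue=[A] q_used=0 → run A
t=12: queue=[A] q_used=1 → run A
t=13: (idle)

completion order = H, A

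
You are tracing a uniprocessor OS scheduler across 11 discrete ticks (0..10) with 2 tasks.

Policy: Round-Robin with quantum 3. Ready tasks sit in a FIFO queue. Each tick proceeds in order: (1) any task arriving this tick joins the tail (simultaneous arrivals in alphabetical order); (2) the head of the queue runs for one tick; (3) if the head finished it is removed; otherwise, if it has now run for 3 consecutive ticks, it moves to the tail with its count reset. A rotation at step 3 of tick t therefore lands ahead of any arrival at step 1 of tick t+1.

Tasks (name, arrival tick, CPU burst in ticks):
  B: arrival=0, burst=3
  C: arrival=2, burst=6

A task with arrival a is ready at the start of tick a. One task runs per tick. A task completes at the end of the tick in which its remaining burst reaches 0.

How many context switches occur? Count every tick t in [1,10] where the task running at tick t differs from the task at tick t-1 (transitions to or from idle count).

t=0: queue=[B] q_used=0 → run B
t=1: queue=[B] q_used=1 → run B
t=2: queue=[B,C] q_used=2 → run B
t=3: queue=[C] q_used=0 → run C
t=4: queue=[C] q_used=1 → run C
t=5: queue=[C] q_used=2 → run C
t=6: queue=[C] q_used=0 → run C
t=7: queue=[C] q_used=1 → run C
t=8: queue=[C] q_used=2 → run C
t=9: (idle)
t=10: (idle)

context switches = 2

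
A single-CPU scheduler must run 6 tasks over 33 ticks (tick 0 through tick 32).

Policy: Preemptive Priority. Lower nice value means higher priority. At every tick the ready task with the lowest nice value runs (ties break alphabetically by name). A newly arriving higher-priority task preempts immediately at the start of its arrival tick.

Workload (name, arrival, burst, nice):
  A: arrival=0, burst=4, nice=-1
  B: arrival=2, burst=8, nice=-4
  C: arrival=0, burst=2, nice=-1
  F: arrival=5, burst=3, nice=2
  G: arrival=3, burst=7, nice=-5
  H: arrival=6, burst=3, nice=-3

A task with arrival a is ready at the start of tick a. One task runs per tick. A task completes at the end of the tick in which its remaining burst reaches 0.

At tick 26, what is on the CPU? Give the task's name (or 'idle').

t=0: ready={A,C} → run A
t=1: ready={A,C} → run A
t=2: ready={A,B,C} → run B
t=3: ready={A,B,C,G} → run G
t=4: ready={A,B,C,G} → run G
t=5: ready={A,B,C,F,G} → run G
t=6: ready={A,B,C,F,G,H} → run G
t=7: ready={A,B,C,F,G,H} → run G
t=8: ready={A,B,C,F,G,H} → run G
t=9: ready={A,B,C,F,G,H} → run G
t=10: ready={A,B,C,F,H} → run B
t=11: ready={A,B,C,F,H} → run B
t=12: ready={A,B,C,F,H} → run B
t=13: ready={A,B,C,F,H} → run B
t=14: ready={A,B,C,F,H} → run B
t=15: ready={A,B,C,F,H} → run B
t=16: ready={A,B,C,F,H} → run B
t=17: ready={A,C,F,H} → run H
t=18: ready={A,C,F,H} → run H
t=19: ready={A,C,F,H} → run H
t=20: ready={A,C,F} → run A
t=21: ready={A,C,F} → run A
t=22: ready={C,F} → run C
t=23: ready={C,F} → run C
t=24: ready={F} → run F
t=25: ready={F} → run F
t=26: ready={F} → run F
t=27: (idle)
t=28: (idle)
t=29: (idle)
t=30: (idle)
t=31: (idle)
t=32: (idle)

running at tick 26 = F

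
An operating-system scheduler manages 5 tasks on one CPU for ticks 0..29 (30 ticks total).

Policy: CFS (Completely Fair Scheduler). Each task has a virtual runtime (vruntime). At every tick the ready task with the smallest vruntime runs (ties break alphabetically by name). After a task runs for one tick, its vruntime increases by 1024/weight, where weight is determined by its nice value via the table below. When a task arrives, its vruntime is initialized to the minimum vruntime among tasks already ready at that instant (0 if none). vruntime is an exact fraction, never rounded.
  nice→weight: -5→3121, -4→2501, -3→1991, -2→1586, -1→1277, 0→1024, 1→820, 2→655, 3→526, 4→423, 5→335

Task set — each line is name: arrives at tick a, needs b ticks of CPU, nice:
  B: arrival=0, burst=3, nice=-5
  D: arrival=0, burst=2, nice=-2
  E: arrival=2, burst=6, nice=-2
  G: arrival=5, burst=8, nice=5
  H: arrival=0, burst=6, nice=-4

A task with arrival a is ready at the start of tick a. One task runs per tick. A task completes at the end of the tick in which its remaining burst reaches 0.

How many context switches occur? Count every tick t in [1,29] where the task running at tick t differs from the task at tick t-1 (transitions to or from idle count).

t=0: vr[B=0 D=0 H=0] → run B
t=1: vr[B=1024/3121 D=0 H=0] → run D
t=2: vr[B=1024/3121 D=512/793 E=0 H=0] → run E
t=3: vr[B=1024/3121 D=512/793 E=512/793 H=0] → run H
t=4: vr[B=1024/3121 D=512/793 E=512/793 H=1024/2501] → run B
t=5: vr[B=2048/3121 D=512/793 E=512/793 G=1024/2501 H=1024/2501] → run G
t=6: vr[B=2048/3121 D=512/793 E=512/793 G=2904064/837835 H=1024/2501] → run H
t=7: vr[B=2048/3121 D=512/793 E=512/793 G=2904064/837835 H=2048/2501] → run D
t=8: vr[B=2048/3121 E=512/793 G=2904064/837835 H=2048/2501] → run E
t=9: vr[B=2048/3121 E=1024/793 G=2904064/837835 H=2048/2501] → run B
t=10: vr[E=1024/793 G=2904064/837835 H=2048/2501] → run H
t=11: vr[E=1024/793 G=2904064/837835 H=3072/2501] → run H
t=12: vr[E=1024/793 G=2904064/837835 H=4096/2501] → run E
t=13: vr[E=1536/793 G=2904064/837835 H=4096/2501] → run H
t=14: vr[E=1536/793 G=2904064/837835 H=5120/2501] → run E
t=15: vr[E=2048/793 G=2904064/837835 H=5120/2501] → run H
t=16: vr[E=2048/793 G=2904064/837835] → run E
t=17: vr[E=2560/793 G=2904064/837835] → run E
t=18: vr[G=2904064/837835] → run G
t=19: vr[G=5465088/837835] → run G
t=20: vr[G=8026112/837835] → run G
t=21: vr[G=10587136/837835] → run G
t=22: vr[G=2629632/167567] → run G
t=23: vr[G=15709184/837835] → run G
t=24: vr[G=18270208/837835] → run G
t=25: (idle)
t=26: (idle)
t=27: (idle)
t=28: (idle)
t=29: (idle)

context switches = 17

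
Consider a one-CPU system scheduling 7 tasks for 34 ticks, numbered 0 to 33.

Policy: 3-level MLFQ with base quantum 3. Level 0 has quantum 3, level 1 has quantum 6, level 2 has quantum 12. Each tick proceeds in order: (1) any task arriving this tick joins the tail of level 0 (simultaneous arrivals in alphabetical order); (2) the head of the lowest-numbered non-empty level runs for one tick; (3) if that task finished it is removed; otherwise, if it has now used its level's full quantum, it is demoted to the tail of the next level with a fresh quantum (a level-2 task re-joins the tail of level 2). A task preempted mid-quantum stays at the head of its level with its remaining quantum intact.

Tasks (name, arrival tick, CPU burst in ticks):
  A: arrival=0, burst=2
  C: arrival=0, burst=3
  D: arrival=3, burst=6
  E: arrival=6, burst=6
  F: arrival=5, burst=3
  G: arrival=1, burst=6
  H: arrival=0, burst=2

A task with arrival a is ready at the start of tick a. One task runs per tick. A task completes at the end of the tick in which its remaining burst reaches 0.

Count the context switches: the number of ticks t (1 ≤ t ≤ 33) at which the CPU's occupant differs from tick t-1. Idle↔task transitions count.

t=0: L0/L1/L2 = ACH/-/- → run A
t=1: L0/L1/L2 = ACHG/-/- → run A
t=2: L0/L1/L2 = CHG/-/- → run C
t=3: L0/L1/L2 = CHGD/-/- → run C
t=4: L0/L1/L2 = CHGD/-/- → run C
t=5: L0/L1/L2 = HGDF/-/- → run H
t=6: L0/L1/L2 = HGDFE/-/- → run H
t=7: L0/L1/L2 = GDFE/-/- → run G
t=8: L0/L1/L2 = GDFE/-/- → run G
t=9: L0/L1/L2 = GDFE/-/- → run G
t=10: L0/L1/L2 = DFE/G/- → run D
t=11: L0/L1/L2 = DFE/G/- → run D
t=12: L0/L1/L2 = DFE/G/- → run D
t=13: L0/L1/L2 = FE/GD/- → run F
t=14: L0/L1/L2 = FE/GD/- → run F
t=15: L0/L1/L2 = FE/GD/- → run F
t=16: L0/L1/L2 = E/GD/- → run E
t=17: L0/L1/L2 = E/GD/- → run E
t=18: L0/L1/L2 = E/GD/- → run E
t=19: L0/L1/L2 = -/GDE/- → run G
t=20: L0/L1/L2 = -/GDE/- → run G
t=21: L0/L1/L2 = -/GDE/- → run G
t=22: L0/L1/L2 = -/DE/- → run D
t=23: L0/L1/L2 = -/DE/- → run D
t=24: L0/L1/L2 = -/DE/- → run D
t=25: L0/L1/L2 = -/E/- → run E
t=26: L0/L1/L2 = -/E/- → run E
t=27: L0/L1/L2 = -/E/- → run E
t=28: (idle)
t=29: (idle)
t=30: (idle)
t=31: (idle)
t=32: (idle)
t=33: (idle)

context switches = 10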